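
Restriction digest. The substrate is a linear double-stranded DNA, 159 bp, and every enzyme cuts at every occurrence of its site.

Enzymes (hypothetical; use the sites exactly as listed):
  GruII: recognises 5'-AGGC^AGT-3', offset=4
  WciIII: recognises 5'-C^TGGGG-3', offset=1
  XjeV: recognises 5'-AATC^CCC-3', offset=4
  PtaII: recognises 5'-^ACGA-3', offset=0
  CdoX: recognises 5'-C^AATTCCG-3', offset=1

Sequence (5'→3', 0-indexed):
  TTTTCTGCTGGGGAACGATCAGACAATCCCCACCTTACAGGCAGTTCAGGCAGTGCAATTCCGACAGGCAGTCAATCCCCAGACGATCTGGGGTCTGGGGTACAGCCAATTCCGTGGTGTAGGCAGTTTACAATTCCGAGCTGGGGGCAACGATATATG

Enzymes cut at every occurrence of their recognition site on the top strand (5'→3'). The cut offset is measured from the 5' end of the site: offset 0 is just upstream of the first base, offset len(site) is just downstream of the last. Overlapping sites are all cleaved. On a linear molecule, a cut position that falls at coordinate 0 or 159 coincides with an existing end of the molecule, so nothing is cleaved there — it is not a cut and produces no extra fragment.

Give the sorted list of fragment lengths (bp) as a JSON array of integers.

Per-enzyme occurrences:
  GruII AGGCAGT/4: at [38, 47, 65, 120] ⇒ [42, 51, 69, 124]
  WciIII CTGGGG/1: at [7, 87, 94, 140] ⇒ [8, 88, 95, 141]
  XjeV AATCCCC/4: at [24, 73] ⇒ [28, 77]
  PtaII ACGA/0: at [14, 82, 149] ⇒ [14, 82, 149]
  CdoX CAATTCCG/1: at [55, 106, 130] ⇒ [56, 107, 131]

Pooled cuts: [8, 14, 28, 42, 51, 56, 69, 77, 82, 88, 95, 107, 124, 131, 141, 149]

Fragment lengths:
  [0,8): 8 bp
  [8,14): 6 bp
  [14,28): 14 bp
  [28,42): 14 bp
  [42,51): 9 bp
  [51,56): 5 bp
  [56,69): 13 bp
  [69,77): 8 bp
  [77,82): 5 bp
  [82,88): 6 bp
  [88,95): 7 bp
  [95,107): 12 bp
  [107,124): 17 bp
  [124,131): 7 bp
  [131,141): 10 bp
  [141,149): 8 bp
  [149,159): 10 bp

[5,5,6,6,7,7,8,8,8,9,10,10,12,13,14,14,17]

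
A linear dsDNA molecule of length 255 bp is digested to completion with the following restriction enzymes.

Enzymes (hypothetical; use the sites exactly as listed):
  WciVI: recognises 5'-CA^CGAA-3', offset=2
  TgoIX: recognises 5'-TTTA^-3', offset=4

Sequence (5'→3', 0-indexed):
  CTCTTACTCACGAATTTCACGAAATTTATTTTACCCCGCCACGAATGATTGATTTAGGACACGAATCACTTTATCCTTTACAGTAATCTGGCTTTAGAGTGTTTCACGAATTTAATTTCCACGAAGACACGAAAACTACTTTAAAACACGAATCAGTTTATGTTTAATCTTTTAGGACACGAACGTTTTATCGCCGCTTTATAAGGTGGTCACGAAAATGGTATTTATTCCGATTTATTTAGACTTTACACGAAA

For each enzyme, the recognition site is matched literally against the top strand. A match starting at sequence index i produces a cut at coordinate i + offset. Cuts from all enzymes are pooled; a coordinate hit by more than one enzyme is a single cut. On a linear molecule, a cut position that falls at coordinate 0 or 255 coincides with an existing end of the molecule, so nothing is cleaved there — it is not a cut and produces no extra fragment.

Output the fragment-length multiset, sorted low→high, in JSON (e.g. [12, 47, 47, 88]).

[2,4,5,5,5,5,5,6,7,7,7,8,8,8,8,9,9,10,10,10,11,11,11,12,12,14,15,15,16]

Site scan:
  WciVI CACGAA/2: at [8, 17, 39, 59, 104, 119, 127, 146, 177, 210, 248] ⇒ [10, 19, 41, 61, 106, 121, 129, 148, 179, 212, 250]
  TgoIX TTTA/4: at [24, 29, 52, 69, 76, 92, 110, 139, 156, 162, 170, 186, 197, 223, 233, 237, 244] ⇒ [28, 33, 56, 73, 80, 96, 114, 143, 160, 166, 174, 190, 201, 227, 237, 241, 248]

All cut coordinates (distinct, sorted): [10, 19, 28, 33, 41, 56, 61, 73, 80, 96, 106, 114, 121, 129, 143, 148, 160, 166, 174, 179, 190, 201, 212, 227, 237, 241, 248, 250]

Fragment lengths:
  [0,10): 10 bp
  [10,19): 9 bp
  [19,28): 9 bp
  [28,33): 5 bp
  [33,41): 8 bp
  [41,56): 15 bp
  [56,61): 5 bp
  [61,73): 12 bp
  [73,80): 7 bp
  [80,96): 16 bp
  [96,106): 10 bp
  [106,114): 8 bp
  [114,121): 7 bp
  [121,129): 8 bp
  [129,143): 14 bp
  [143,148): 5 bp
  [148,160): 12 bp
  [160,166): 6 bp
  [166,174): 8 bp
  [174,179): 5 bp
  [179,190): 11 bp
  [190,201): 11 bp
  [201,212): 11 bp
  [212,227): 15 bp
  [227,237): 10 bp
  [237,241): 4 bp
  [241,248): 7 bp
  [248,250): 2 bp
  [250,255): 5 bp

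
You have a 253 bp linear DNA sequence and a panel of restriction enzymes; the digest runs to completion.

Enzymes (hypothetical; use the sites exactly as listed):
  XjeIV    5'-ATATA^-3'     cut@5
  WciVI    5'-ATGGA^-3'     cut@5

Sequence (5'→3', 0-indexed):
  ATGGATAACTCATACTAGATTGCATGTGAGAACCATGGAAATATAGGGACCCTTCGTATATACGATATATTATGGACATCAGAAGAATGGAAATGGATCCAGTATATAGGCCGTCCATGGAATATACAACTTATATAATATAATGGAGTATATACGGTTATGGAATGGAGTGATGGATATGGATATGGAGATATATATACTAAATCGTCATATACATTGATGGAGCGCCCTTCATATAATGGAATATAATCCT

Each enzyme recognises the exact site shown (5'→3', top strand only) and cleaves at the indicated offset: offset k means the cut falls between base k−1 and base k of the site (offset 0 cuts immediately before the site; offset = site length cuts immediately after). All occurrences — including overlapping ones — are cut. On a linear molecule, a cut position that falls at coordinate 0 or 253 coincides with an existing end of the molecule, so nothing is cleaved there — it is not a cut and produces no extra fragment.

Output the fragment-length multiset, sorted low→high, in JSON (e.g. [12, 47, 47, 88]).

[2,2,5,5,5,5,5,5,5,5,6,6,6,6,6,7,7,7,8,10,10,11,11,13,14,15,15,17,34]

Per-enzyme occurrences:
  XjeIV (ATATA, off=5): starts [40, 57, 64, 103, 121, 132, 137, 149, 190, 192, 194, 209, 233, 243] → cuts [45, 62, 69, 108, 126, 137, 142, 154, 195, 197, 199, 214, 238, 248]
  WciVI (ATGGA, off=5): starts [0, 34, 71, 86, 92, 116, 142, 159, 164, 172, 178, 184, 219, 238] → cuts [5, 39, 76, 91, 97, 121, 147, 164, 169, 177, 183, 189, 224, 243]

All cut coordinates (distinct, sorted): [5, 39, 45, 62, 69, 76, 91, 97, 108, 121, 126, 137, 142, 147, 154, 164, 169, 177, 183, 189, 195, 197, 199, 214, 224, 238, 243, 248]

Fragments:
  [0,5): 5 bp
  [5,39): 34 bp
  [39,45): 6 bp
  [45,62): 17 bp
  [62,69): 7 bp
  [69,76): 7 bp
  [76,91): 15 bp
  [91,97): 6 bp
  [97,108): 11 bp
  [108,121): 13 bp
  [121,126): 5 bp
  [126,137): 11 bp
  [137,142): 5 bp
  [142,147): 5 bp
  [147,154): 7 bp
  [154,164): 10 bp
  [164,169): 5 bp
  [169,177): 8 bp
  [177,183): 6 bp
  [183,189): 6 bp
  [189,195): 6 bp
  [195,197): 2 bp
  [197,199): 2 bp
  [199,214): 15 bp
  [214,224): 10 bp
  [224,238): 14 bp
  [238,243): 5 bp
  [243,248): 5 bp
  [248,253): 5 bp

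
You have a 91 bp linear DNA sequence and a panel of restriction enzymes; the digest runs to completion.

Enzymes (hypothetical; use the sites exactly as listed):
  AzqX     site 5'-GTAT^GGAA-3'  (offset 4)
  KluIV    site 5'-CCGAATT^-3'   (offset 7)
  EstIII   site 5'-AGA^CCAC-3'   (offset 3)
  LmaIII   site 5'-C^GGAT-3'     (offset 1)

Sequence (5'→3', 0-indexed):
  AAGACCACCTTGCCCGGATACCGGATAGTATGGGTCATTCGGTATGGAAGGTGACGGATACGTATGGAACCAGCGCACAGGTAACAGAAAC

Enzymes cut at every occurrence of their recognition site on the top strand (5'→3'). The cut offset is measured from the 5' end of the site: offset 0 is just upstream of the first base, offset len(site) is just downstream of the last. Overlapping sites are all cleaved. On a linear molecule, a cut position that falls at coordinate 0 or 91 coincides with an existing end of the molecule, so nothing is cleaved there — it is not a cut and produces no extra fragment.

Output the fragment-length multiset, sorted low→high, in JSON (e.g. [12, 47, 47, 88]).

[4,7,10,10,11,23,26]

Per-enzyme occurrences:
  AzqX (GTATGGAA, off=4): starts [41, 61] → cuts [45, 65]
  KluIV (CCGAATT, off=7): no sites
  EstIII (AGACCAC, off=3): starts [1] → cuts [4]
  LmaIII (CGGAT, off=1): starts [14, 21, 54] → cuts [15, 22, 55]

All cut coordinates (distinct, sorted): [4, 15, 22, 45, 55, 65]

Fragment lengths:
  [0,4): 4 bp
  [4,15): 11 bp
  [15,22): 7 bp
  [22,45): 23 bp
  [45,55): 10 bp
  [55,65): 10 bp
  [65,91): 26 bp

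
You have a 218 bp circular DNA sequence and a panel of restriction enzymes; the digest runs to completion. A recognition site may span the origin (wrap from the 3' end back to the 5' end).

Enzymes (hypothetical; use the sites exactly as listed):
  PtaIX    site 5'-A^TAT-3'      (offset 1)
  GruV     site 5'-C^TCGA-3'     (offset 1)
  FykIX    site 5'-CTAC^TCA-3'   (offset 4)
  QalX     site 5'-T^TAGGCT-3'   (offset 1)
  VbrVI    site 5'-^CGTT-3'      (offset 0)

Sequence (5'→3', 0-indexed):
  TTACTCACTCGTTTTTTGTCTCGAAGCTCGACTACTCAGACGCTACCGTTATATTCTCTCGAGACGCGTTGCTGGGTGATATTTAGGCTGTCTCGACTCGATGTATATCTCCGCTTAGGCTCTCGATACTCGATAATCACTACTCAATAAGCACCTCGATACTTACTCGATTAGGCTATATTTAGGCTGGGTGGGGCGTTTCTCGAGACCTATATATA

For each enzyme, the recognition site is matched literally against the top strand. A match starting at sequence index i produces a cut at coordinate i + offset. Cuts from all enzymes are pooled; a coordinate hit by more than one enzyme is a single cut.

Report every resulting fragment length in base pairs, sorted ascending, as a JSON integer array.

[2,2,4,4,5,5,5,6,7,7,7,7,7,8,8,8,9,10,10,11,11,11,11,12,13,14,14]

Scan for sites:
  PtaIX ATAT/1: at [50, 78, 104, 177, 211, 213, 215] ⇒ [51, 79, 105, 178, 212, 214, 216]
  GruV CTCGA/1: at [19, 26, 57, 91, 96, 121, 128, 154, 165, 201] ⇒ [20, 27, 58, 92, 97, 122, 129, 155, 166, 202]
  FykIX CTACTCA/4: at [31, 139] ⇒ [35, 143]
  QalX TTAGGCT/1: at [82, 114, 170, 181] ⇒ [83, 115, 171, 182]
  VbrVI CGTT/0: at [9, 46, 66, 196] ⇒ [9, 46, 66, 196]

All cut coordinates (distinct, sorted): [9, 20, 27, 35, 46, 51, 58, 66, 79, 83, 92, 97, 105, 115, 122, 129, 143, 155, 166, 171, 178, 182, 196, 202, 212, 214, 216]

Fragments:
  9→20: 11 bp
  20→27: 7 bp
  27→35: 8 bp
  35→46: 11 bp
  46→51: 5 bp
  51→58: 7 bp
  58→66: 8 bp
  66→79: 13 bp
  79→83: 4 bp
  83→92: 9 bp
  92→97: 5 bp
  97→105: 8 bp
  105→115: 10 bp
  115→122: 7 bp
  122→129: 7 bp
  129→143: 14 bp
  143→155: 12 bp
  155→166: 11 bp
  166→171: 5 bp
  171→178: 7 bp
  178→182: 4 bp
  182→196: 14 bp
  196→202: 6 bp
  202→212: 10 bp
  212→214: 2 bp
  214→216: 2 bp
  216→9 (wrap): 218-216+9 = 11 bp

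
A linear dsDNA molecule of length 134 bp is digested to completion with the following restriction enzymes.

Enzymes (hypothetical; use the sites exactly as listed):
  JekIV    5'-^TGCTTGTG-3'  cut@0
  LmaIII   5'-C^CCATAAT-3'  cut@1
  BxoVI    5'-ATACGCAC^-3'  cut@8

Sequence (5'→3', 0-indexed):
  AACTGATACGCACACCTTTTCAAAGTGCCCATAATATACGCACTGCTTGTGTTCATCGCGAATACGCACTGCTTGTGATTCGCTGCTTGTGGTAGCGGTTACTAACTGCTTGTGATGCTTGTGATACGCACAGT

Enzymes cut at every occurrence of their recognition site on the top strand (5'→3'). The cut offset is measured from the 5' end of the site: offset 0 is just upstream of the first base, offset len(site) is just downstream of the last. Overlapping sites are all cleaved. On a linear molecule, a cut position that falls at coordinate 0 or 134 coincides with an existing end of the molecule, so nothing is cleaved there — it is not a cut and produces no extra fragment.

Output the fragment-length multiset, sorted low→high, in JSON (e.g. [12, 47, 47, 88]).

[3,9,13,14,15,15,16,23,26]

Per-enzyme occurrences:
  JekIV (TGCTTGTG, off=0): starts [43, 69, 83, 106, 115] → cuts [43, 69, 83, 106, 115]
  LmaIII (CCCATAAT, off=1): starts [27] → cuts [28]
  BxoVI (ATACGCAC, off=8): starts [5, 35, 61, 123] → cuts [13, 43, 69, 131]

All cut coordinates (distinct, sorted): [13, 28, 43, 69, 83, 106, 115, 131]

Fragment lengths:
  [0,13): 13 bp
  [13,28): 15 bp
  [28,43): 15 bp
  [43,69): 26 bp
  [69,83): 14 bp
  [83,106): 23 bp
  [106,115): 9 bp
  [115,131): 16 bp
  [131,134): 3 bp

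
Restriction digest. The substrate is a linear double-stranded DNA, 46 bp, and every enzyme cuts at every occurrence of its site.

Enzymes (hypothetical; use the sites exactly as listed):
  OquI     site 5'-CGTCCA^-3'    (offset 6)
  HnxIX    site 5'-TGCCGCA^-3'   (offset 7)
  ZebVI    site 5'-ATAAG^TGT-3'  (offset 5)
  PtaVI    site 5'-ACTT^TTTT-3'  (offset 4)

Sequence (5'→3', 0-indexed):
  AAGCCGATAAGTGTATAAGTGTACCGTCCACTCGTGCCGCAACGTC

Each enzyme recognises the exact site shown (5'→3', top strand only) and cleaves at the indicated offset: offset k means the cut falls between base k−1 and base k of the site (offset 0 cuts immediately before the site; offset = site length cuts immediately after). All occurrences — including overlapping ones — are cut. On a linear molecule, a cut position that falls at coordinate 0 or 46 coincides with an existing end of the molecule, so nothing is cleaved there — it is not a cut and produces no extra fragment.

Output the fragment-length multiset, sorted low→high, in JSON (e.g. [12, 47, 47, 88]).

[5,8,11,11,11]

Site scan:
  OquI CGTCCA/6: at [24] ⇒ [30]
  HnxIX TGCCGCA/7: at [34] ⇒ [41]
  ZebVI ATAAGTGT/5: at [6, 14] ⇒ [11, 19]
  PtaVI (ACTTTTTT, off=4): no sites

All cut coordinates (distinct, sorted): [11, 19, 30, 41]

Fragment lengths:
  [0,11): 11 bp
  [11,19): 8 bp
  [19,30): 11 bp
  [30,41): 11 bp
  [41,46): 5 bp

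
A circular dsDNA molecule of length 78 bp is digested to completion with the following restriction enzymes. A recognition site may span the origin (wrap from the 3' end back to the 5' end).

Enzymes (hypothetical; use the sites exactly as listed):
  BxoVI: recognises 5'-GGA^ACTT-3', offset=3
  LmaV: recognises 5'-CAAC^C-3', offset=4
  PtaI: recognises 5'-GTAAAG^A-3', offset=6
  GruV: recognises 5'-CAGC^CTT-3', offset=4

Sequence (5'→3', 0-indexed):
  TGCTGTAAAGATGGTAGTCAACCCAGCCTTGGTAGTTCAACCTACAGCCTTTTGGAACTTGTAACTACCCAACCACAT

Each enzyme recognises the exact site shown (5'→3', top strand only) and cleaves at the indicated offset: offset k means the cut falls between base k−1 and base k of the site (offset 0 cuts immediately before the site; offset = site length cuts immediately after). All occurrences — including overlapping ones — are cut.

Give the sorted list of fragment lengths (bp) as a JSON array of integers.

Site scan:
  BxoVI (GGAACTT, off=3): starts [53] → cuts [56]
  LmaV (CAACC, off=4): starts [18, 37, 69] → cuts [22, 41, 73]
  PtaI (GTAAAGA, off=6): starts [4] → cuts [10]
  GruV (CAGCCTT, off=4): starts [23, 44] → cuts [27, 48]

Pooled cuts: [10, 22, 27, 41, 48, 56, 73]

Fragments:
  10→22: 12 bp
  22→27: 5 bp
  27→41: 14 bp
  41→48: 7 bp
  48→56: 8 bp
  56→73: 17 bp
  73→10 (wrap): 78-73+10 = 15 bp

[5,7,8,12,14,15,17]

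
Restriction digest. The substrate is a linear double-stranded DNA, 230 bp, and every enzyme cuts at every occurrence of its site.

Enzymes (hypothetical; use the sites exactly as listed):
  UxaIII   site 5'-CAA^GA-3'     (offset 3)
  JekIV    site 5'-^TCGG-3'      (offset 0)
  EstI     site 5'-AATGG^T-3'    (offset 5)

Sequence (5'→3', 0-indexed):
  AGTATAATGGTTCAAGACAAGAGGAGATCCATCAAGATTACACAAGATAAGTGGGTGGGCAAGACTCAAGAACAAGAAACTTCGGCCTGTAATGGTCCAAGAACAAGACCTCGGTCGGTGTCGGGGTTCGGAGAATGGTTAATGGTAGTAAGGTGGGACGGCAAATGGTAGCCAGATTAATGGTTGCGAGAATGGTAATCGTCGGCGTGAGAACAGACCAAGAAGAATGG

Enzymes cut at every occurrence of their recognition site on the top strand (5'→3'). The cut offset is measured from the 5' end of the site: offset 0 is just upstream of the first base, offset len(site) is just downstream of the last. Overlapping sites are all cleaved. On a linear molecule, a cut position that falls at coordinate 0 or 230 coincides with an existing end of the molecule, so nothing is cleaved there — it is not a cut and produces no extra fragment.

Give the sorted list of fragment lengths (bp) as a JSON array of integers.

Per-enzyme occurrences:
  UxaIII CAAGA/3: at [12, 17, 32, 42, 59, 66, 72, 97, 103, 218] ⇒ [15, 20, 35, 45, 62, 69, 75, 100, 106, 221]
  JekIV TCGG/0: at [81, 110, 114, 120, 127, 201] ⇒ [81, 110, 114, 120, 127, 201]
  EstI AATGGT/5: at [5, 90, 133, 140, 163, 178, 190] ⇒ [10, 95, 138, 145, 168, 183, 195]

All cut coordinates (distinct, sorted): [10, 15, 20, 35, 45, 62, 69, 75, 81, 95, 100, 106, 110, 114, 120, 127, 138, 145, 168, 183, 195, 201, 221]

Fragment lengths:
  [0,10): 10 bp
  [10,15): 5 bp
  [15,20): 5 bp
  [20,35): 15 bp
  [35,45): 10 bp
  [45,62): 17 bp
  [62,69): 7 bp
  [69,75): 6 bp
  [75,81): 6 bp
  [81,95): 14 bp
  [95,100): 5 bp
  [100,106): 6 bp
  [106,110): 4 bp
  [110,114): 4 bp
  [114,120): 6 bp
  [120,127): 7 bp
  [127,138): 11 bp
  [138,145): 7 bp
  [145,168): 23 bp
  [168,183): 15 bp
  [183,195): 12 bp
  [195,201): 6 bp
  [201,221): 20 bp
  [221,230): 9 bp

[4,4,5,5,5,6,6,6,6,6,7,7,7,9,10,10,11,12,14,15,15,17,20,23]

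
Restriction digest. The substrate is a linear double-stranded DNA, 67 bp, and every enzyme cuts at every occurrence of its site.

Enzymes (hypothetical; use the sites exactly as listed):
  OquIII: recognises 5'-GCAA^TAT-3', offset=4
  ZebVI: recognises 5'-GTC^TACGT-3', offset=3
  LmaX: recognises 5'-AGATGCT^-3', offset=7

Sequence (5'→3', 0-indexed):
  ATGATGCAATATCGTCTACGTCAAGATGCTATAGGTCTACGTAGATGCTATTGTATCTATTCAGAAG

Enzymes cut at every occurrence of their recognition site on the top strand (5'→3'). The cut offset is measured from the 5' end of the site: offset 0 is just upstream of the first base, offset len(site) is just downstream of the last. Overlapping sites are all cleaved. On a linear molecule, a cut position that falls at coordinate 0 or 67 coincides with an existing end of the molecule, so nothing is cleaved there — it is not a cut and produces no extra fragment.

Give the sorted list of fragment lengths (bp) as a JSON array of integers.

[7,7,9,12,14,18]

Per-enzyme occurrences:
  OquIII GCAATAT/4: at [5] ⇒ [9]
  ZebVI GTCTACGT/3: at [13, 34] ⇒ [16, 37]
  LmaX AGATGCT/7: at [23, 42] ⇒ [30, 49]

All cut coordinates (distinct, sorted): [9, 16, 30, 37, 49]

Fragments:
  [0,9): 9 bp
  [9,16): 7 bp
  [16,30): 14 bp
  [30,37): 7 bp
  [37,49): 12 bp
  [49,67): 18 bp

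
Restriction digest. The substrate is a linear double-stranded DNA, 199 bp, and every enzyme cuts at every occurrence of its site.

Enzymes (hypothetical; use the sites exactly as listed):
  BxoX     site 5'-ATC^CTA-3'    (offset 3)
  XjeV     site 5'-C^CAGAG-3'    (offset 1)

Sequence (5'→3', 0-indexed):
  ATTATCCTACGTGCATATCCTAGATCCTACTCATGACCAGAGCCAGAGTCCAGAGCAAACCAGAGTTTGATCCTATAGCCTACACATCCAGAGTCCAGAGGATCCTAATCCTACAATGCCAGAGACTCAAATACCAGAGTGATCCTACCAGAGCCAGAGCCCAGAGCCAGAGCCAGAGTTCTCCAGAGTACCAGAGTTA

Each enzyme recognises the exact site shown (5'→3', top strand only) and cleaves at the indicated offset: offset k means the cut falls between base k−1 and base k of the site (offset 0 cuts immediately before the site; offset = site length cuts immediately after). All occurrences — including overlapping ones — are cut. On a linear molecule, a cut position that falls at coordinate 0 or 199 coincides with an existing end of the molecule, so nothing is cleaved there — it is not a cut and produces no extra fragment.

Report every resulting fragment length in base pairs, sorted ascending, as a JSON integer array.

Site scan:
  BxoX (ATCCTA, off=3): starts [3, 16, 23, 69, 101, 107, 141] → cuts [6, 19, 26, 72, 104, 110, 144]
  XjeV (CCAGAG, off=1): starts [36, 42, 49, 59, 87, 94, 118, 133, 147, 153, 160, 166, 172, 182, 190] → cuts [37, 43, 50, 60, 88, 95, 119, 134, 148, 154, 161, 167, 173, 183, 191]

Pooled cuts: [6, 19, 26, 37, 43, 50, 60, 72, 88, 95, 104, 110, 119, 134, 144, 148, 154, 161, 167, 173, 183, 191]

Fragment lengths:
  [0,6): 6 bp
  [6,19): 13 bp
  [19,26): 7 bp
  [26,37): 11 bp
  [37,43): 6 bp
  [43,50): 7 bp
  [50,60): 10 bp
  [60,72): 12 bp
  [72,88): 16 bp
  [88,95): 7 bp
  [95,104): 9 bp
  [104,110): 6 bp
  [110,119): 9 bp
  [119,134): 15 bp
  [134,144): 10 bp
  [144,148): 4 bp
  [148,154): 6 bp
  [154,161): 7 bp
  [161,167): 6 bp
  [167,173): 6 bp
  [173,183): 10 bp
  [183,191): 8 bp
  [191,199): 8 bp

[4,6,6,6,6,6,6,7,7,7,7,8,8,9,9,10,10,10,11,12,13,15,16]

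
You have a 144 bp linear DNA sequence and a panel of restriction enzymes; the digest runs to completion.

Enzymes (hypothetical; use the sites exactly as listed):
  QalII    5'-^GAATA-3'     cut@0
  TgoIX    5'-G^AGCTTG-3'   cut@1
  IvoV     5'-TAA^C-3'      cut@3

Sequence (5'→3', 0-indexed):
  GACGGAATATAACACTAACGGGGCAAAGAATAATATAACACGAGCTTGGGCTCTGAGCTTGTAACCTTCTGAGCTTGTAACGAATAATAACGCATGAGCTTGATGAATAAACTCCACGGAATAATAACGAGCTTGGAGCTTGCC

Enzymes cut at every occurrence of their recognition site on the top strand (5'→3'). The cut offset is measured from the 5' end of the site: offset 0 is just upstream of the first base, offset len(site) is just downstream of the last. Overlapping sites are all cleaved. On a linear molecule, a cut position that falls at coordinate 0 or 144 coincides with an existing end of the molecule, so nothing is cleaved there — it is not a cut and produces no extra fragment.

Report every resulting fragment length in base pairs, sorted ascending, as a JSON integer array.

[1,2,4,4,6,6,7,7,8,8,8,9,9,9,9,9,11,13,14]

Scan for sites:
  QalII (GAATA, off=0): starts [4, 27, 81, 104, 118] → cuts [4, 27, 81, 104, 118]
  TgoIX (GAGCTTG, off=1): starts [41, 54, 70, 95, 128, 135] → cuts [42, 55, 71, 96, 129, 136]
  IvoV (TAAC, off=3): starts [9, 15, 35, 61, 77, 87, 124] → cuts [12, 18, 38, 64, 80, 90, 127]

Pooled cuts: [4, 12, 18, 27, 38, 42, 55, 64, 71, 80, 81, 90, 96, 104, 118, 127, 129, 136]

Fragment lengths:
  [0,4): 4 bp
  [4,12): 8 bp
  [12,18): 6 bp
  [18,27): 9 bp
  [27,38): 11 bp
  [38,42): 4 bp
  [42,55): 13 bp
  [55,64): 9 bp
  [64,71): 7 bp
  [71,80): 9 bp
  [80,81): 1 bp
  [81,90): 9 bp
  [90,96): 6 bp
  [96,104): 8 bp
  [104,118): 14 bp
  [118,127): 9 bp
  [127,129): 2 bp
  [129,136): 7 bp
  [136,144): 8 bp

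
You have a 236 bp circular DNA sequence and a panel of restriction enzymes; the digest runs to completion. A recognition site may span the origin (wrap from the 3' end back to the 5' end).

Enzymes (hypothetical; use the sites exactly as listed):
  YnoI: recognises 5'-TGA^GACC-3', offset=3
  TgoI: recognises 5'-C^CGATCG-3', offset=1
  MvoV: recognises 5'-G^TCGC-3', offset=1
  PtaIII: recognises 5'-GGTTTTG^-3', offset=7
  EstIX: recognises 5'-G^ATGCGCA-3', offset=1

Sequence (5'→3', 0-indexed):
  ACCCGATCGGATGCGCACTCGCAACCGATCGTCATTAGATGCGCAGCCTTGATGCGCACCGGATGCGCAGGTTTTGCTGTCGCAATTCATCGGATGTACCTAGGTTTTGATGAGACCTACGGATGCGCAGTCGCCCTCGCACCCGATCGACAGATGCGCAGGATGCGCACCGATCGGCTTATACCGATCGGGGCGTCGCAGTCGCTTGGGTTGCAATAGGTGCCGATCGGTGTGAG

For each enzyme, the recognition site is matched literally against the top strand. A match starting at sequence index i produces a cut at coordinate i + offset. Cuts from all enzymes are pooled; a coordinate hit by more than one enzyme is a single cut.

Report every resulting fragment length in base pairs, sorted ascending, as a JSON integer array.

Site scan:
  YnoI TGAGACC/3: at [110, 232] ⇒ [113, 235]
  TgoI CCGATCG/1: at [2, 24, 142, 169, 183, 222] ⇒ [3, 25, 143, 170, 184, 223]
  MvoV GTCGC/1: at [78, 129, 194, 200] ⇒ [79, 130, 195, 201]
  PtaIII GGTTTTG/7: at [69, 102] ⇒ [76, 109]
  EstIX GATGCGCA/1: at [9, 37, 50, 61, 121, 152, 161] ⇒ [10, 38, 51, 62, 122, 153, 162]

All cut coordinates (distinct, sorted): [3, 10, 25, 38, 51, 62, 76, 79, 109, 113, 122, 130, 143, 153, 162, 170, 184, 195, 201, 223, 235]

Fragment lengths:
  3→10: 7 bp
  10→25: 15 bp
  25→38: 13 bp
  38→51: 13 bp
  51→62: 11 bp
  62→76: 14 bp
  76→79: 3 bp
  79→109: 30 bp
  109→113: 4 bp
  113→122: 9 bp
  122→130: 8 bp
  130→143: 13 bp
  143→153: 10 bp
  153→162: 9 bp
  162→170: 8 bp
  170→184: 14 bp
  184→195: 11 bp
  195→201: 6 bp
  201→223: 22 bp
  223→235: 12 bp
  235→3 (wrap): 236-235+3 = 4 bp

[3,4,4,6,7,8,8,9,9,10,11,11,12,13,13,13,14,14,15,22,30]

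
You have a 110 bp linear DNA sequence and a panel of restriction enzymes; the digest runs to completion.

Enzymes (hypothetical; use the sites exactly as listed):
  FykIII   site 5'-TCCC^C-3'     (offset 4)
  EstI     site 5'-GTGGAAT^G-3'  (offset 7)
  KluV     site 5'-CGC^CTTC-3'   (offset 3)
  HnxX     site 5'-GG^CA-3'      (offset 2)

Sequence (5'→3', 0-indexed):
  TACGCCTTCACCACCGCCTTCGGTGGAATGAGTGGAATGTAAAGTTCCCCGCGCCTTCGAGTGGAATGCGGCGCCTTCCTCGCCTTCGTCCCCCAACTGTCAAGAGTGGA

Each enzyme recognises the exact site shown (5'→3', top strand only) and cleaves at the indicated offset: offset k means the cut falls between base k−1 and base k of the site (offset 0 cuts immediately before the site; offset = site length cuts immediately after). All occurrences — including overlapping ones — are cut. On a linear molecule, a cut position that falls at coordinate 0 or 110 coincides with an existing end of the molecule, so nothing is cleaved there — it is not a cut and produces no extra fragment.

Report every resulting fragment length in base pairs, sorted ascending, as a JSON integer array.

Site scan:
  FykIII (TCCCC, off=4): starts [45, 88] → cuts [49, 92]
  EstI (GTGGAATG, off=7): starts [22, 31, 60] → cuts [29, 38, 67]
  KluV (CGCCTTC, off=3): starts [2, 14, 51, 71, 80] → cuts [5, 17, 54, 74, 83]
  HnxX (GGCA, off=2): no sites

Pooled cuts: [5, 17, 29, 38, 49, 54, 67, 74, 83, 92]

Fragments:
  [0,5): 5 bp
  [5,17): 12 bp
  [17,29): 12 bp
  [29,38): 9 bp
  [38,49): 11 bp
  [49,54): 5 bp
  [54,67): 13 bp
  [67,74): 7 bp
  [74,83): 9 bp
  [83,92): 9 bp
  [92,110): 18 bp

[5,5,7,9,9,9,11,12,12,13,18]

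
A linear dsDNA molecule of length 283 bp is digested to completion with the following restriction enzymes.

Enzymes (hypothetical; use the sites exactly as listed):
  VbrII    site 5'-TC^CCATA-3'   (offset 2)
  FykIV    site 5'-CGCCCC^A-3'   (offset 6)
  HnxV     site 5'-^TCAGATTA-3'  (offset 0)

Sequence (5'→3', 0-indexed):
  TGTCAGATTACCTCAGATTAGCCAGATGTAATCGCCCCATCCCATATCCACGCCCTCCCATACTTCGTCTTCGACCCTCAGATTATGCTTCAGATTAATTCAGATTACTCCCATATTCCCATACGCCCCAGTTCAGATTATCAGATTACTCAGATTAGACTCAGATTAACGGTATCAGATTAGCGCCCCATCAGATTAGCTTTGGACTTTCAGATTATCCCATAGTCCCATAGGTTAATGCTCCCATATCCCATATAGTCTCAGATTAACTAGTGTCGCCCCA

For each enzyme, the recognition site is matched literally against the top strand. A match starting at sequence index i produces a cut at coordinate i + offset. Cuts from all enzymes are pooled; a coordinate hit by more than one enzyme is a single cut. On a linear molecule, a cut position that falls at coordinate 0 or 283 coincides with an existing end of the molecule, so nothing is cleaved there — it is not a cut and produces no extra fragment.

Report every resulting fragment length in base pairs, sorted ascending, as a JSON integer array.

Per-enzyme occurrences:
  VbrII (TCCCATA, off=2): starts [39, 55, 108, 116, 217, 225, 241, 248] → cuts [41, 57, 110, 118, 219, 227, 243, 250]
  FykIV (CGCCCCA, off=6): starts [32, 123, 183, 276] → cuts [38, 129, 189, 282]
  HnxV (TCAGATTA, off=0): starts [2, 12, 77, 89, 99, 132, 140, 149, 160, 174, 190, 209, 260] → cuts [2, 12, 77, 89, 99, 132, 140, 149, 160, 174, 190, 209, 260]

All cut coordinates (distinct, sorted): [2, 12, 38, 41, 57, 77, 89, 99, 110, 118, 129, 132, 140, 149, 160, 174, 189, 190, 209, 219, 227, 243, 250, 260, 282]

Fragment lengths:
  [0,2): 2 bp
  [2,12): 10 bp
  [12,38): 26 bp
  [38,41): 3 bp
  [41,57): 16 bp
  [57,77): 20 bp
  [77,89): 12 bp
  [89,99): 10 bp
  [99,110): 11 bp
  [110,118): 8 bp
  [118,129): 11 bp
  [129,132): 3 bp
  [132,140): 8 bp
  [140,149): 9 bp
  [149,160): 11 bp
  [160,174): 14 bp
  [174,189): 15 bp
  [189,190): 1 bp
  [190,209): 19 bp
  [209,219): 10 bp
  [219,227): 8 bp
  [227,243): 16 bp
  [243,250): 7 bp
  [250,260): 10 bp
  [260,282): 22 bp
  [282,283): 1 bp

[1,1,2,3,3,7,8,8,8,9,10,10,10,10,11,11,11,12,14,15,16,16,19,20,22,26]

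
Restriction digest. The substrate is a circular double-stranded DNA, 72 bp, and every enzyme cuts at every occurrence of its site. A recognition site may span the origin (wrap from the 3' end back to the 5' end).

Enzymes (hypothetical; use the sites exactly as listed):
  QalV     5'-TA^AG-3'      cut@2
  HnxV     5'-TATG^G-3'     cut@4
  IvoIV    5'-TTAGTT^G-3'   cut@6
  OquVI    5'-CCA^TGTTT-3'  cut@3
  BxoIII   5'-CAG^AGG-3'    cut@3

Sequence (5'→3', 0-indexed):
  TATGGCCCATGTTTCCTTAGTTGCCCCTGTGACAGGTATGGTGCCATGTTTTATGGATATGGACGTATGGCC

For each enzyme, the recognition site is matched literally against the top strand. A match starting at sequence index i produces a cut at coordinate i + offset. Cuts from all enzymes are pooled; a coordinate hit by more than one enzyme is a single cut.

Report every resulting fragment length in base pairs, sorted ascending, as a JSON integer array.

Site scan:
  QalV (TAAG, off=2): no sites
  HnxV (TATGG, off=4): starts [0, 36, 51, 57, 65] → cuts [4, 40, 55, 61, 69]
  IvoIV (TTAGTTG, off=6): starts [16] → cuts [22]
  OquVI (CCATGTTT, off=3): starts [6, 43] → cuts [9, 46]
  BxoIII (CAGAGG, off=3): no sites

All cut coordinates (distinct, sorted): [4, 9, 22, 40, 46, 55, 61, 69]

Fragments:
  4→9: 5 bp
  9→22: 13 bp
  22→40: 18 bp
  40→46: 6 bp
  46→55: 9 bp
  55→61: 6 bp
  61→69: 8 bp
  69→4 (wrap): 72-69+4 = 7 bp

[5,6,6,7,8,9,13,18]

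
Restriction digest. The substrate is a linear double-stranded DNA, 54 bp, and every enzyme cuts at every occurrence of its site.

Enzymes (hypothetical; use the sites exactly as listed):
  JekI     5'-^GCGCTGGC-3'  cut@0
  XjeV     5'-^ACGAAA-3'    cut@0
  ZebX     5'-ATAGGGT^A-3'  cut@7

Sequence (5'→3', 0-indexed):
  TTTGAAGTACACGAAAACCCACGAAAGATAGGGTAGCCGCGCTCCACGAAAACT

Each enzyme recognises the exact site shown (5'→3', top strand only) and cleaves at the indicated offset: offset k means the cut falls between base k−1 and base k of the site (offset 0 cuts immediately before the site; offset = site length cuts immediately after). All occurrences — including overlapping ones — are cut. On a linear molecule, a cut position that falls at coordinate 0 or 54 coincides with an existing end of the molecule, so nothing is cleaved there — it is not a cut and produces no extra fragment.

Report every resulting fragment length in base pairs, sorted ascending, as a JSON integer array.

[9,10,10,11,14]

Scan for sites:
  JekI (GCGCTGGC, off=0): no sites
  XjeV (ACGAAA, off=0): starts [10, 20, 45] → cuts [10, 20, 45]
  ZebX (ATAGGGTA, off=7): starts [27] → cuts [34]

Pooled cuts: [10, 20, 34, 45]

Fragment lengths:
  [0,10): 10 bp
  [10,20): 10 bp
  [20,34): 14 bp
  [34,45): 11 bp
  [45,54): 9 bp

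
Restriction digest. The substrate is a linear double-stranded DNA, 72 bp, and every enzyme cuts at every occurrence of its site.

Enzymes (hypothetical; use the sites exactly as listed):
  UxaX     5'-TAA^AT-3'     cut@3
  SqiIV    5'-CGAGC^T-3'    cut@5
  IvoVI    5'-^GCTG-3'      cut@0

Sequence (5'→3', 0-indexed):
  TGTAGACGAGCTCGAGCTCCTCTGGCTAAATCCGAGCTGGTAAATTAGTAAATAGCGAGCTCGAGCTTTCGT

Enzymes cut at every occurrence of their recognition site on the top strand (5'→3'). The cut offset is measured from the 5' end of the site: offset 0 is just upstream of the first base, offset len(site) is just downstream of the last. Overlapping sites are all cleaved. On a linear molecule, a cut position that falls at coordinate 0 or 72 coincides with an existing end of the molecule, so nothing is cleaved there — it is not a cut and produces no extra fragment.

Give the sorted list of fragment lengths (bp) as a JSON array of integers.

[2,6,6,6,6,6,8,9,11,12]

Per-enzyme occurrences:
  UxaX TAAAT/3: at [26, 40, 48] ⇒ [29, 43, 51]
  SqiIV CGAGCT/5: at [6, 12, 32, 55, 61] ⇒ [11, 17, 37, 60, 66]
  IvoVI GCTG/0: at [35] ⇒ [35]

All cut coordinates (distinct, sorted): [11, 17, 29, 35, 37, 43, 51, 60, 66]

Fragments:
  [0,11): 11 bp
  [11,17): 6 bp
  [17,29): 12 bp
  [29,35): 6 bp
  [35,37): 2 bp
  [37,43): 6 bp
  [43,51): 8 bp
  [51,60): 9 bp
  [60,66): 6 bp
  [66,72): 6 bp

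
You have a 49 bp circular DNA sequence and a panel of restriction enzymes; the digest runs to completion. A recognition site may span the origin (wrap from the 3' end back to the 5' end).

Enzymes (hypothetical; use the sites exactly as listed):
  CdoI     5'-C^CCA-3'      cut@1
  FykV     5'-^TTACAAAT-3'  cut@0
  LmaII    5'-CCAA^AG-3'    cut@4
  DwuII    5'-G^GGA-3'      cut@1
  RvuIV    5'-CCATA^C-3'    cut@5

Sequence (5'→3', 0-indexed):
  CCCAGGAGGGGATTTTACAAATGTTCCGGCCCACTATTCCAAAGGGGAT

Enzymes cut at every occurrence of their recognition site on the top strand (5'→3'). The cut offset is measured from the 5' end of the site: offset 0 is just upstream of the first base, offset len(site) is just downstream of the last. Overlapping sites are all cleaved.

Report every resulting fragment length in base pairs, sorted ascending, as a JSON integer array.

[3,5,5,8,12,16]

Scan for sites:
  CdoI CCCA/1: at [0, 29] ⇒ [1, 30]
  FykV TTACAAAT/0: at [14] ⇒ [14]
  LmaII CCAAAG/4: at [38] ⇒ [42]
  DwuII GGGA/1: at [8, 44] ⇒ [9, 45]
  RvuIV (CCATAC, off=5): no sites

All cut coordinates (distinct, sorted): [1, 9, 14, 30, 42, 45]

Fragment lengths:
  1→9: 8 bp
  9→14: 5 bp
  14→30: 16 bp
  30→42: 12 bp
  42→45: 3 bp
  45→1 (wrap): 49-45+1 = 5 bp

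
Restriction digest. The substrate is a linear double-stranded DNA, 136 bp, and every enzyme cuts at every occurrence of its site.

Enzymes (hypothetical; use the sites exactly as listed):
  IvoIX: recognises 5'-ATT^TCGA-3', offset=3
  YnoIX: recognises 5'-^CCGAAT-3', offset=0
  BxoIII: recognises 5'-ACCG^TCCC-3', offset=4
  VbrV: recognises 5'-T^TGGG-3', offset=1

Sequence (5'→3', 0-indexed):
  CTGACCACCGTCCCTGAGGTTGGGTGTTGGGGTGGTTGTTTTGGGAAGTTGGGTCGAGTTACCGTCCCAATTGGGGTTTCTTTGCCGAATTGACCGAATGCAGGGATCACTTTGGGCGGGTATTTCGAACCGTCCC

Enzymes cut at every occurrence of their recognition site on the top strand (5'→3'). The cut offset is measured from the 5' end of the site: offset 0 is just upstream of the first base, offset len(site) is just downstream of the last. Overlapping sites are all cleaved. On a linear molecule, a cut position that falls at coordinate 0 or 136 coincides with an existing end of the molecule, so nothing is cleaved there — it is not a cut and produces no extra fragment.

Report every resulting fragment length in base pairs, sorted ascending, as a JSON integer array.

Per-enzyme occurrences:
  IvoIX ATTTCGA/3: at [121] ⇒ [124]
  YnoIX CCGAAT/0: at [84, 93] ⇒ [84, 93]
  BxoIII ACCGTCCC/4: at [6, 60, 128] ⇒ [10, 64, 132]
  VbrV TTGGG/1: at [19, 26, 40, 48, 70, 111] ⇒ [20, 27, 41, 49, 71, 112]

All cut coordinates (distinct, sorted): [10, 20, 27, 41, 49, 64, 71, 84, 93, 112, 124, 132]

Fragment lengths:
  [0,10): 10 bp
  [10,20): 10 bp
  [20,27): 7 bp
  [27,41): 14 bp
  [41,49): 8 bp
  [49,64): 15 bp
  [64,71): 7 bp
  [71,84): 13 bp
  [84,93): 9 bp
  [93,112): 19 bp
  [112,124): 12 bp
  [124,132): 8 bp
  [132,136): 4 bp

[4,7,7,8,8,9,10,10,12,13,14,15,19]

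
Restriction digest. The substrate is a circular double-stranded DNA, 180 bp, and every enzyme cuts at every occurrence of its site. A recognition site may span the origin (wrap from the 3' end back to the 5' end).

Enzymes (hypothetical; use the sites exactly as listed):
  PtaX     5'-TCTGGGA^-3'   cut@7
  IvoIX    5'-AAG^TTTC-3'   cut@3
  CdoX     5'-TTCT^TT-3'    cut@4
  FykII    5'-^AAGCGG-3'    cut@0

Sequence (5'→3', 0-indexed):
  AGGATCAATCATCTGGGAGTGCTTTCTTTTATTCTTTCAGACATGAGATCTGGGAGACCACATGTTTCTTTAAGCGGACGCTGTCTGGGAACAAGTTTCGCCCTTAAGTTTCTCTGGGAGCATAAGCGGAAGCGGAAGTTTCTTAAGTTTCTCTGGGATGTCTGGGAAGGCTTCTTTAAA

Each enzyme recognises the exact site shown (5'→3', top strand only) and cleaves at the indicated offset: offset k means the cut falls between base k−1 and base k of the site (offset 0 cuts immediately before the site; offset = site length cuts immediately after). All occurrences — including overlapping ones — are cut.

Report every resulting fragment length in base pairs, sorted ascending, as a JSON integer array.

Site scan:
  PtaX (TCTGGGA, off=7): starts [11, 48, 83, 112, 151, 160] → cuts [18, 55, 90, 119, 158, 167]
  IvoIX (AAGTTTC, off=3): starts [92, 105, 135, 144] → cuts [95, 108, 138, 147]
  CdoX (TTCTTT, off=4): starts [23, 31, 65, 171] → cuts [27, 35, 69, 175]
  FykII (AAGCGG, off=0): starts [71, 123, 129] → cuts [71, 123, 129]

Pooled cuts: [18, 27, 35, 55, 69, 71, 90, 95, 108, 119, 123, 129, 138, 147, 158, 167, 175]

Fragments:
  18→27: 9 bp
  27→35: 8 bp
  35→55: 20 bp
  55→69: 14 bp
  69→71: 2 bp
  71→90: 19 bp
  90→95: 5 bp
  95→108: 13 bp
  108→119: 11 bp
  119→123: 4 bp
  123→129: 6 bp
  129→138: 9 bp
  138→147: 9 bp
  147→158: 11 bp
  158→167: 9 bp
  167→175: 8 bp
  175→18 (wrap): 180-175+18 = 23 bp

[2,4,5,6,8,8,9,9,9,9,11,11,13,14,19,20,23]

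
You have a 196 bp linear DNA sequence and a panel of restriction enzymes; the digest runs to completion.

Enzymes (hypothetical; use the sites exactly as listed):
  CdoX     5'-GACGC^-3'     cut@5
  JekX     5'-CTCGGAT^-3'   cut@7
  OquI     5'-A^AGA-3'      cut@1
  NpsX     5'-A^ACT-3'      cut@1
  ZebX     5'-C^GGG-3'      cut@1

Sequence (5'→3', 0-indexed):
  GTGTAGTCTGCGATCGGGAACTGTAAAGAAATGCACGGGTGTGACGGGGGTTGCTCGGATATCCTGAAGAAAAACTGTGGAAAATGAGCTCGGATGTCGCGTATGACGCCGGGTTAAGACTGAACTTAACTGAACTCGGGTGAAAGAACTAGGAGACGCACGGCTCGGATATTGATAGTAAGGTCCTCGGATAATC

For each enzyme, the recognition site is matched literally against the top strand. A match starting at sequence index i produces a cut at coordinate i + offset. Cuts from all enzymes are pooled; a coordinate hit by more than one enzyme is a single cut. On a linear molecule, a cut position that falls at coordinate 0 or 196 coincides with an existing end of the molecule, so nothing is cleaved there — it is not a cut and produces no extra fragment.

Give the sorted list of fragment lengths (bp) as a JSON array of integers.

Site scan:
  CdoX (GACGC, off=5): starts [104, 154] → cuts [109, 159]
  JekX (CTCGGAT, off=7): starts [53, 88, 163, 185] → cuts [60, 95, 170, 192]
  OquI (AAGA, off=1): starts [25, 66, 115, 143] → cuts [26, 67, 116, 144]
  NpsX (AACT, off=1): starts [18, 72, 122, 127, 132, 146] → cuts [19, 73, 123, 128, 133, 147]
  ZebX (CGGG, off=1): starts [14, 35, 44, 109, 136] → cuts [15, 36, 45, 110, 137]

All cut coordinates (distinct, sorted): [15, 19, 26, 36, 45, 60, 67, 73, 95, 109, 110, 116, 123, 128, 133, 137, 144, 147, 159, 170, 192]

Fragments:
  [0,15): 15 bp
  [15,19): 4 bp
  [19,26): 7 bp
  [26,36): 10 bp
  [36,45): 9 bp
  [45,60): 15 bp
  [60,67): 7 bp
  [67,73): 6 bp
  [73,95): 22 bp
  [95,109): 14 bp
  [109,110): 1 bp
  [110,116): 6 bp
  [116,123): 7 bp
  [123,128): 5 bp
  [128,133): 5 bp
  [133,137): 4 bp
  [137,144): 7 bp
  [144,147): 3 bp
  [147,159): 12 bp
  [159,170): 11 bp
  [170,192): 22 bp
  [192,196): 4 bp

[1,3,4,4,4,5,5,6,6,7,7,7,7,9,10,11,12,14,15,15,22,22]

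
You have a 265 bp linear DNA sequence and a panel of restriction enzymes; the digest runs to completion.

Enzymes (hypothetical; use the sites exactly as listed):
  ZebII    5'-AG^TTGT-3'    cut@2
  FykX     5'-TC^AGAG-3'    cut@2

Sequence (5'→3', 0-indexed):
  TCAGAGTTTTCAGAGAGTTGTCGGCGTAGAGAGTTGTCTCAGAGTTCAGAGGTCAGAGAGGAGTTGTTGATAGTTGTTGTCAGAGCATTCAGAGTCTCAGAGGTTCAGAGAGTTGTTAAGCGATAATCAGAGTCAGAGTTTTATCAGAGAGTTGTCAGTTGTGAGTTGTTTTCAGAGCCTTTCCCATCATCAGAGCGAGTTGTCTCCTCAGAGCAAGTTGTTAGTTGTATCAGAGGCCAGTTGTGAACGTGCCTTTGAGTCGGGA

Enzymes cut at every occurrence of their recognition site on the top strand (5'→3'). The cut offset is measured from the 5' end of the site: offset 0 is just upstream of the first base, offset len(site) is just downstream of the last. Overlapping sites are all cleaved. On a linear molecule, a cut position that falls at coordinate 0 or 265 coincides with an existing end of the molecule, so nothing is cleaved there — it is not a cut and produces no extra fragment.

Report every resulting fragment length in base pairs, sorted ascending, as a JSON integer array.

Scan for sites:
  ZebII (AGTTGT, off=2): starts [15, 31, 61, 71, 110, 149, 156, 163, 197, 215, 222, 238] → cuts [17, 33, 63, 73, 112, 151, 158, 165, 199, 217, 224, 240]
  FykX (TCAGAG, off=2): starts [0, 9, 38, 45, 52, 79, 88, 96, 104, 126, 132, 143, 171, 189, 207, 229] → cuts [2, 11, 40, 47, 54, 81, 90, 98, 106, 128, 134, 145, 173, 191, 209, 231]

All cut coordinates (distinct, sorted): [2, 11, 17, 33, 40, 47, 54, 63, 73, 81, 90, 98, 106, 112, 128, 134, 145, 151, 158, 165, 173, 191, 199, 209, 217, 224, 231, 240]

Fragment lengths:
  [0,2): 2 bp
  [2,11): 9 bp
  [11,17): 6 bp
  [17,33): 16 bp
  [33,40): 7 bp
  [40,47): 7 bp
  [47,54): 7 bp
  [54,63): 9 bp
  [63,73): 10 bp
  [73,81): 8 bp
  [81,90): 9 bp
  [90,98): 8 bp
  [98,106): 8 bp
  [106,112): 6 bp
  [112,128): 16 bp
  [128,134): 6 bp
  [134,145): 11 bp
  [145,151): 6 bp
  [151,158): 7 bp
  [158,165): 7 bp
  [165,173): 8 bp
  [173,191): 18 bp
  [191,199): 8 bp
  [199,209): 10 bp
  [209,217): 8 bp
  [217,224): 7 bp
  [224,231): 7 bp
  [231,240): 9 bp
  [240,265): 25 bp

[2,6,6,6,6,7,7,7,7,7,7,7,8,8,8,8,8,8,9,9,9,9,10,10,11,16,16,18,25]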